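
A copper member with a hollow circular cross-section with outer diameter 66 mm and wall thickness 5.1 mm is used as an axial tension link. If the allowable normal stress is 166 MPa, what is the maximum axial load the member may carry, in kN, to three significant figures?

A = 975.7 mm².
P_max = σ_allow · A = 166 · 975.7 = 162000 N = 162 kN.

162 kN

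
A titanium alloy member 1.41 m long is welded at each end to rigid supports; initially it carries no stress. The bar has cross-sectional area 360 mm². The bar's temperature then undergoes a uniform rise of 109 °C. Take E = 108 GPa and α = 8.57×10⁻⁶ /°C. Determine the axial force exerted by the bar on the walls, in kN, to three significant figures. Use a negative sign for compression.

Free thermal expansion αLΔT = 8.57e-6 · 1410 · 109 = 1.317 mm.
The walls impose strain ε = −(1.317)/1410 = -9.3413e-04; σ = Eε = 108000 · -9.3413e-04 = -100.9 MPa.
Wall reaction R = σ·A = -100.9·360 = -36320 N = -36.32 kN.

-36.3 kN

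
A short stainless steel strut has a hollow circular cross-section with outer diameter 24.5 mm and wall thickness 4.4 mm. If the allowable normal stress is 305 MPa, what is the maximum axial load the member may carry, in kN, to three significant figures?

A = 277.8 mm².
P_max = σ_allow · A = 305 · 277.8 = 84740 N = 84.74 kN.

84.7 kN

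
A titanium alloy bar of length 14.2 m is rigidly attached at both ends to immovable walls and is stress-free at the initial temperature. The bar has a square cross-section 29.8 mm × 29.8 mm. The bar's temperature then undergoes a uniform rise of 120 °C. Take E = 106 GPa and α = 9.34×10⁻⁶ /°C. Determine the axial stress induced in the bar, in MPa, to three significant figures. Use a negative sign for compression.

Free thermal expansion αLΔT = 9.34e-6 · 14200 · 120 = 15.92 mm.
The walls impose strain ε = −(15.92)/14200 = -1.1208e-03; σ = Eε = 106000 · -1.1208e-03 = -118.8 MPa.

-119 MPa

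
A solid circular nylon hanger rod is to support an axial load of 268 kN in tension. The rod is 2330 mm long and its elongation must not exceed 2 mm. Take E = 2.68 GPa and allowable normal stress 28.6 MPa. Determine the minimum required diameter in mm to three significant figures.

385 mm

Required area A ≥ P/σ_allow = 268000/28.6 = 9371 mm².
For a solid circular section, d ≥ √(4A/π) = 109.2 mm.
Elongation limit: A ≥ PL/(Eδ_allow) = 268000·2330/(2680·2) = 116500 mm² ⇒ d ≥ 385.1 mm.
The elongation limit governs.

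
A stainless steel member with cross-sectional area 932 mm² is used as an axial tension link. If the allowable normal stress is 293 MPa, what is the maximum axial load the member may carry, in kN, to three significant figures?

273 kN

P_max = σ_allow · A = 293 · 932 = 273100 N = 273.1 kN.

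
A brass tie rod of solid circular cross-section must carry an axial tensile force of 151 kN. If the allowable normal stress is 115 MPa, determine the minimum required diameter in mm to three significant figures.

40.9 mm

Required area A ≥ P/σ_allow = 151000/115 = 1313 mm².
For a solid circular section, d ≥ √(4A/π) = 40.89 mm.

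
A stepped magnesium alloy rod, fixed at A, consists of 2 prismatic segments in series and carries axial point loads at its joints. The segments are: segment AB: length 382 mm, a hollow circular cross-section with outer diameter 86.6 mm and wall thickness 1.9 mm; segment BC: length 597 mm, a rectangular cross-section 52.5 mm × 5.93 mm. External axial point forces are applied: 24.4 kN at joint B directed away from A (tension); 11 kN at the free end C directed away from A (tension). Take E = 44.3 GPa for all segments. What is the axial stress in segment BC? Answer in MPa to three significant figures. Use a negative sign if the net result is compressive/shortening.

Internal axial forces (sectioning from the free end, tension +): N_BC = 11 kN, N_AB = 35.4 kN.
A_BC = 311.3 mm².
σ_BC = N_BC/A_BC = 11000/311.3 = 35.33 MPa.

35.3 MPa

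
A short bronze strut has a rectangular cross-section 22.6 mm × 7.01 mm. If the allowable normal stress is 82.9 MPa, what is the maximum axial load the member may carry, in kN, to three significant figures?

A = 158.4 mm².
P_max = σ_allow · A = 82.9 · 158.4 = 13130 N = 13.13 kN.

13.1 kN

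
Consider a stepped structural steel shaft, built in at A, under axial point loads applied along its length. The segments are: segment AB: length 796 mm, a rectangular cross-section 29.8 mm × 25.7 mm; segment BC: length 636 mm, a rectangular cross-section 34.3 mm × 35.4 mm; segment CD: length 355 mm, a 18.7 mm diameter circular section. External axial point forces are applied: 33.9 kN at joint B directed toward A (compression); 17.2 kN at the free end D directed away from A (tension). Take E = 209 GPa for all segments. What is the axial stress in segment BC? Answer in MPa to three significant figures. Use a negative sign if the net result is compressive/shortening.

14.2 MPa

Internal axial forces (sectioning from the free end, tension +): N_CD = 17.2 kN, N_BC = 17.2 kN, N_AB = -16.7 kN.
A_BC = 1214 mm².
σ_BC = N_BC/A_BC = 17200/1214 = 14.17 MPa.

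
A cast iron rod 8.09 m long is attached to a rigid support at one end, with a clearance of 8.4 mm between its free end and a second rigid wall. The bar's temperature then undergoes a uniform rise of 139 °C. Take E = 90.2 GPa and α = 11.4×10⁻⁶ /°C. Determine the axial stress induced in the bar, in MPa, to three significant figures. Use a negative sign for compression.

Free thermal expansion αLΔT = 11.4e-6 · 8090 · 139 = 12.82 mm.
The walls engage after the gap closes; constrained expansion = 12.82 − 8.4 = 4.419 mm.
The walls impose strain ε = −(4.419)/8090 = -5.4628e-04; σ = Eε = 90200 · -5.4628e-04 = -49.27 MPa.

-49.3 MPa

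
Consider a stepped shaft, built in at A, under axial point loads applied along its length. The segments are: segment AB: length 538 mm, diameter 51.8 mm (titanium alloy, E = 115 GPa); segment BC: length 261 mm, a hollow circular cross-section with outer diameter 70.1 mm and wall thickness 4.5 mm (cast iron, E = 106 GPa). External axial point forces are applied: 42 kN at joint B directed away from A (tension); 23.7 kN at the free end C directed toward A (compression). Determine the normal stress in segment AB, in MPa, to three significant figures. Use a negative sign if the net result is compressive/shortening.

8.68 MPa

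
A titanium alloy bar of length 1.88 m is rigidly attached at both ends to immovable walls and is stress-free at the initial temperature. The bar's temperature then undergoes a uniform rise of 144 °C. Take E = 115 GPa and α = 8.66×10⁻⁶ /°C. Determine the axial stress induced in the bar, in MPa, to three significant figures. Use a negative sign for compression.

-143 MPa

Free thermal expansion αLΔT = 8.66e-6 · 1880 · 144 = 2.344 mm.
The walls impose strain ε = −(2.344)/1880 = -1.2470e-03; σ = Eε = 115000 · -1.2470e-03 = -143.4 MPa.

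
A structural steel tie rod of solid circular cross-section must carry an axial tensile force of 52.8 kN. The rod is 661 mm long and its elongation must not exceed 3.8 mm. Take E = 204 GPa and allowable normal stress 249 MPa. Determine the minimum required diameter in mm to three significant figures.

16.4 mm

Required area A ≥ P/σ_allow = 52800/249 = 212 mm².
For a solid circular section, d ≥ √(4A/π) = 16.43 mm.
Elongation limit: A ≥ PL/(Eδ_allow) = 52800·661/(204000·3.8) = 45.02 mm² ⇒ d ≥ 7.571 mm.
The stress limit governs.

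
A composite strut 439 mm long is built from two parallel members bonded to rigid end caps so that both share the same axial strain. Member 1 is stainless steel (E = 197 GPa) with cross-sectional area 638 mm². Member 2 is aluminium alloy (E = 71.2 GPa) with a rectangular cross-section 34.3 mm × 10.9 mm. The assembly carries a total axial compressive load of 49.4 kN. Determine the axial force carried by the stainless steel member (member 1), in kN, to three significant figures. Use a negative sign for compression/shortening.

A_2 = 373.9 mm².
Equal strain + equilibrium ⇒ each member carries load in proportion to AE: A₁E₁ = 125700000 N, A₂E₂ = 26620000 N, ΣAE = 152300000 N.
F₁ = P·A₁E₁/ΣAE = -49400·125700000/152300000 = -40770 N.

-40.8 kN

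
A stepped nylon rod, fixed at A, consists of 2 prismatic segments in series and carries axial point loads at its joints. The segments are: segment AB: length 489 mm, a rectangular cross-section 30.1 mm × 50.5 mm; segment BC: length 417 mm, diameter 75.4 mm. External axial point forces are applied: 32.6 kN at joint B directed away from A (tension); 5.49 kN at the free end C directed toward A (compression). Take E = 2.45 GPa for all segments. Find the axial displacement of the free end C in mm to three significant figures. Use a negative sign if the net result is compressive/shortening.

Internal axial forces (sectioning from the free end, tension +): N_BC = -5.49 kN, N_AB = 27.11 kN.
A_AB = 1520 mm².
A_BC = 4465 mm².
δ_AB = 27110·489/(1520·2450) = 3.56 mm
δ_BC = -5490·417/(4465·2450) = -0.2093 mm
δ = Σδ_i = 3.35 mm.

3.35 mm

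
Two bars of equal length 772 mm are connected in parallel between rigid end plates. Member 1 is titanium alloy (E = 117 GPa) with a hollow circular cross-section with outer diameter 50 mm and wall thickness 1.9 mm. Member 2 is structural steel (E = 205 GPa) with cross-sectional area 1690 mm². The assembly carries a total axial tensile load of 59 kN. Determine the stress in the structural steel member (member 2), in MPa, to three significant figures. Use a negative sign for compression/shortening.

31.8 MPa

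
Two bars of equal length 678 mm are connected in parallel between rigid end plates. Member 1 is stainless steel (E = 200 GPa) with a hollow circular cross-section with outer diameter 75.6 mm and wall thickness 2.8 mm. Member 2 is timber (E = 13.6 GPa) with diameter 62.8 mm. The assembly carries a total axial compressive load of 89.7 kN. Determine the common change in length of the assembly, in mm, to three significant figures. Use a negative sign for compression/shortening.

A_1 = 640.4 mm².
A_2 = 3097 mm².
Equal strain + equilibrium ⇒ each member carries load in proportion to AE: A₁E₁ = 128100000 N, A₂E₂ = 42130000 N, ΣAE = 170200000 N.
δ = PL/ΣAE = -89700·678/170200000 = -0.3573 mm.

-0.357 mm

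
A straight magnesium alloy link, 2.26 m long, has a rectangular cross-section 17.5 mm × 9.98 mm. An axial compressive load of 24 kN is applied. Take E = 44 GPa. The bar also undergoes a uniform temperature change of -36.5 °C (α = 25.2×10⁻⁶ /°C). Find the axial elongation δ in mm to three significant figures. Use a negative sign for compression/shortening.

A = 174.7 mm².
δ_mech = NL/(AE) = -24000·2260/(174.7·44000) = -7.058 mm.
δ_thermal = αLΔT = 25.2e-6·2260·-36.5 = -2.079 mm.
δ = δ_mech + δ_thermal = -9.137 mm.

-9.14 mm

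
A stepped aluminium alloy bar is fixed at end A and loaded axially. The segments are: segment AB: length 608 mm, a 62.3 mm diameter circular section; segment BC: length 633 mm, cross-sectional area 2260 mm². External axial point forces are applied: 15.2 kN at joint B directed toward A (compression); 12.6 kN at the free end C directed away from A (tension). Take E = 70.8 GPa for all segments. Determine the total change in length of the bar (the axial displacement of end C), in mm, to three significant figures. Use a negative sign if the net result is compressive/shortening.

0.0425 mm

Internal axial forces (sectioning from the free end, tension +): N_BC = 12.6 kN, N_AB = -2.6 kN.
A_AB = 3048 mm².
δ_AB = -2600·608/(3048·70800) = -0.007324 mm
δ_BC = 12600·633/(2260·70800) = 0.04985 mm
δ = Σδ_i = 0.04252 mm.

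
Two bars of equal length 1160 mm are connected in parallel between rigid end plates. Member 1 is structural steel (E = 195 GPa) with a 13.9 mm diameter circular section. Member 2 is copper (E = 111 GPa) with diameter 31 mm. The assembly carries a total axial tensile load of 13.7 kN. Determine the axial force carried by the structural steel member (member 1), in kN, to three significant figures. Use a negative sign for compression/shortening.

A_1 = 151.7 mm².
A_2 = 754.8 mm².
Equal strain + equilibrium ⇒ each member carries load in proportion to AE: A₁E₁ = 29590000 N, A₂E₂ = 83780000 N, ΣAE = 113400000 N.
F₁ = P·A₁E₁/ΣAE = 13700·29590000/113400000 = 3576 N.

3.58 kN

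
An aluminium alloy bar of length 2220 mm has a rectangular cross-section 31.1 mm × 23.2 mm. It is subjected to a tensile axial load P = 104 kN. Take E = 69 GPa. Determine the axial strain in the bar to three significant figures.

A = 721.5 mm².
σ = N/A = 144.1 MPa; ε = σ/E = 144.1/69000 = 2.089e-03.

0.00209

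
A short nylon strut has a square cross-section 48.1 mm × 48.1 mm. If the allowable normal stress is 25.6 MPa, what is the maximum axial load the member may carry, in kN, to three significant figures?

59.2 kN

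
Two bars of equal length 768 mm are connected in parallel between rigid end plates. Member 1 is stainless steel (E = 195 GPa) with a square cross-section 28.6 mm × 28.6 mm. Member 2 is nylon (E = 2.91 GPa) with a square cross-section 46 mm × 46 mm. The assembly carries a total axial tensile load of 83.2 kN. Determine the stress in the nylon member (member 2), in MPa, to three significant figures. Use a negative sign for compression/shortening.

1.46 MPa

A_1 = 818 mm².
A_2 = 2116 mm².
Equal strain + equilibrium ⇒ each member carries load in proportion to AE: A₁E₁ = 159500000 N, A₂E₂ = 6158000 N, ΣAE = 165700000 N.
σ₂ = P·E₂/ΣAE = 83200·2910/165700000 = 1.462 MPa.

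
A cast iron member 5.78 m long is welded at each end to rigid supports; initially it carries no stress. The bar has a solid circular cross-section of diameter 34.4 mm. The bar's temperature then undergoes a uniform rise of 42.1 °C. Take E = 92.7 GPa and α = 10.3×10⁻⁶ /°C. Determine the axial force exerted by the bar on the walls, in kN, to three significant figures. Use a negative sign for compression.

-37.4 kN

Free thermal expansion αLΔT = 10.3e-6 · 5780 · 42.1 = 2.506 mm.
The walls impose strain ε = −(2.506)/5780 = -4.3363e-04; σ = Eε = 92700 · -4.3363e-04 = -40.2 MPa.
Wall reaction R = σ·A = -40.2·929.4 = -37360 N = -37.36 kN.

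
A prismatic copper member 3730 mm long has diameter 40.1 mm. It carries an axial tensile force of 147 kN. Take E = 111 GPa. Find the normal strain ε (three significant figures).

A = 1263 mm².
σ = N/A = 116.4 MPa; ε = σ/E = 116.4/111000 = 1.049e-03.

0.00105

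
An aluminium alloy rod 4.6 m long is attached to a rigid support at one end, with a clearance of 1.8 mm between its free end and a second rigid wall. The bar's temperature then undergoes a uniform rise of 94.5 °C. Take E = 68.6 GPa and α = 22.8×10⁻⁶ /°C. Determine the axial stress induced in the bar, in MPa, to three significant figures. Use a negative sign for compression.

-121 MPa

Free thermal expansion αLΔT = 22.8e-6 · 4600 · 94.5 = 9.911 mm.
The walls engage after the gap closes; constrained expansion = 9.911 − 1.8 = 8.111 mm.
The walls impose strain ε = −(8.111)/4600 = -1.7633e-03; σ = Eε = 68600 · -1.7633e-03 = -121 MPa.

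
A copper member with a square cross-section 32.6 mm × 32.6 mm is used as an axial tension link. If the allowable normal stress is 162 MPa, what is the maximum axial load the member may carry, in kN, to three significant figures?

A = 1063 mm².
P_max = σ_allow · A = 162 · 1063 = 172200 N = 172.2 kN.

172 kN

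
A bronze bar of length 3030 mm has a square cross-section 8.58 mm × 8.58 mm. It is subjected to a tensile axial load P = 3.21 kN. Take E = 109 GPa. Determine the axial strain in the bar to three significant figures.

A = 73.62 mm².
σ = N/A = 43.6 MPa; ε = σ/E = 43.6/109000 = 4.000e-04.

4.00e-04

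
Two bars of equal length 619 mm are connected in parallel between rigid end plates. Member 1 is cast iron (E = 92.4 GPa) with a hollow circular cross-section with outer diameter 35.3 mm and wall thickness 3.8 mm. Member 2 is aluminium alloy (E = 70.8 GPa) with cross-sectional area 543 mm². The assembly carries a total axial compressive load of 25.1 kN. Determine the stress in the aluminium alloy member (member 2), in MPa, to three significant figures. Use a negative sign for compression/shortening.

-24.3 MPa

A_1 = 376 mm².
Equal strain + equilibrium ⇒ each member carries load in proportion to AE: A₁E₁ = 34750000 N, A₂E₂ = 38440000 N, ΣAE = 73190000 N.
σ₂ = P·E₂/ΣAE = -25100·70800/73190000 = -24.28 MPa.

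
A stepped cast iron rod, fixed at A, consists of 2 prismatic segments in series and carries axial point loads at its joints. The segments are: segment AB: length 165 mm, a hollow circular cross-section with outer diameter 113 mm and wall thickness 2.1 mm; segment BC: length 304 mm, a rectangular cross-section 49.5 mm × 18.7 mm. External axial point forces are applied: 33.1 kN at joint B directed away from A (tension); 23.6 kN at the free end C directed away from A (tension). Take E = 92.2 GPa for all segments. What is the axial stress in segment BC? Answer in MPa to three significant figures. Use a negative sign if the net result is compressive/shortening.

25.5 MPa

Internal axial forces (sectioning from the free end, tension +): N_BC = 23.6 kN, N_AB = 56.7 kN.
A_BC = 925.6 mm².
σ_BC = N_BC/A_BC = 23600/925.6 = 25.5 MPa.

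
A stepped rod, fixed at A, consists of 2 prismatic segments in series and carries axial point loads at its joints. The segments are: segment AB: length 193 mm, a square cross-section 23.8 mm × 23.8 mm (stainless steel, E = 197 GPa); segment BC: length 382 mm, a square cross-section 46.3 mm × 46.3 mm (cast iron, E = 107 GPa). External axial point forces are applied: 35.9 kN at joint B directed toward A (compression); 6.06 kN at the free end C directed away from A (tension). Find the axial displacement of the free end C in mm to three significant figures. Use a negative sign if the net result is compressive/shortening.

Internal axial forces (sectioning from the free end, tension +): N_BC = 6.06 kN, N_AB = -29.84 kN.
A_AB = 566.4 mm².
A_BC = 2144 mm².
δ_AB = -29840·193/(566.4·197000) = -0.05161 mm
δ_BC = 6060·382/(2144·107000) = 0.01009 mm
δ = Σδ_i = -0.04152 mm.

-0.0415 mm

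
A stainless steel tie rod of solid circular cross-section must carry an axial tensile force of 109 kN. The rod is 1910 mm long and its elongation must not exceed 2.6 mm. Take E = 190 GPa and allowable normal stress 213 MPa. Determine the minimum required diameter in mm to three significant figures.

Required area A ≥ P/σ_allow = 109000/213 = 511.7 mm².
For a solid circular section, d ≥ √(4A/π) = 25.53 mm.
Elongation limit: A ≥ PL/(Eδ_allow) = 109000·1910/(190000·2.6) = 421.4 mm² ⇒ d ≥ 23.16 mm.
The stress limit governs.

25.5 mm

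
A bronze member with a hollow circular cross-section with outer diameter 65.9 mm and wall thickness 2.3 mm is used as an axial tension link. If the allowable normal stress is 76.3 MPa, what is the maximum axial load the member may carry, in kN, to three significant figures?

35.1 kN

A = 459.6 mm².
P_max = σ_allow · A = 76.3 · 459.6 = 35060 N = 35.06 kN.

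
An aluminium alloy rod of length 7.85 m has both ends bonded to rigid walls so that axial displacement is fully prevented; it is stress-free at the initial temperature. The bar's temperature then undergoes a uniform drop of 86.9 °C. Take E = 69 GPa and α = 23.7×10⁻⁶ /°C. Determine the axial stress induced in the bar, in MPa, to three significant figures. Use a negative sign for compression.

Free thermal expansion αLΔT = 23.7e-6 · 7850 · -86.9 = -16.17 mm.
The walls impose strain ε = −(-16.17)/7850 = 2.0595e-03; σ = Eε = 69000 · 2.0595e-03 = 142.1 MPa.

142 MPa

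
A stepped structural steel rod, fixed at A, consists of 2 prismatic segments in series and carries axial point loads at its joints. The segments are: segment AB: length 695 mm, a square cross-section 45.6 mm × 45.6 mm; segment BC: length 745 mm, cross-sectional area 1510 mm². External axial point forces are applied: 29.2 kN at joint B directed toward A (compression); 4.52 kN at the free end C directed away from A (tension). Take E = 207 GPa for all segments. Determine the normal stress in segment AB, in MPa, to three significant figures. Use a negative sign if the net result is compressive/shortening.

Internal axial forces (sectioning from the free end, tension +): N_BC = 4.52 kN, N_AB = -24.68 kN.
A_AB = 2079 mm².
σ_AB = N_AB/A_AB = -24680/2079 = -11.87 MPa.

-11.9 MPa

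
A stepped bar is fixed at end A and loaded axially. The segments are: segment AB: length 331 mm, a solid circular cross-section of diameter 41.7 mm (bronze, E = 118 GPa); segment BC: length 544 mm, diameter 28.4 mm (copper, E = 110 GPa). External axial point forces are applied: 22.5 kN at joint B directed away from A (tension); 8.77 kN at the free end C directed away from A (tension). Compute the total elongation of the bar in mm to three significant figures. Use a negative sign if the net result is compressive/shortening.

0.133 mm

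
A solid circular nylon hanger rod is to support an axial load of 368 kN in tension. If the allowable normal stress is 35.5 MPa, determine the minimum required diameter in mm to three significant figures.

115 mm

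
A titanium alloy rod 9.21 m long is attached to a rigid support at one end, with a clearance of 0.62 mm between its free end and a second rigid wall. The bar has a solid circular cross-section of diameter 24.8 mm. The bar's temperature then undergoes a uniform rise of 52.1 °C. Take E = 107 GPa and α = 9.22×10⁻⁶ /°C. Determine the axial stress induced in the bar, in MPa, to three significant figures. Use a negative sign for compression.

-44.2 MPa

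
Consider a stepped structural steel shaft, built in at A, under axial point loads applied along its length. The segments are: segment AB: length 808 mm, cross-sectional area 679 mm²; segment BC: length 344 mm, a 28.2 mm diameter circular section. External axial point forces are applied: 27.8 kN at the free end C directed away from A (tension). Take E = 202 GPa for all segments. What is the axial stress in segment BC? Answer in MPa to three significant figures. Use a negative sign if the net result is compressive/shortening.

44.5 MPa

Internal axial forces (sectioning from the free end, tension +): N_BC = 27.8 kN, N_AB = 27.8 kN.
A_BC = 624.6 mm².
σ_BC = N_BC/A_BC = 27800/624.6 = 44.51 MPa.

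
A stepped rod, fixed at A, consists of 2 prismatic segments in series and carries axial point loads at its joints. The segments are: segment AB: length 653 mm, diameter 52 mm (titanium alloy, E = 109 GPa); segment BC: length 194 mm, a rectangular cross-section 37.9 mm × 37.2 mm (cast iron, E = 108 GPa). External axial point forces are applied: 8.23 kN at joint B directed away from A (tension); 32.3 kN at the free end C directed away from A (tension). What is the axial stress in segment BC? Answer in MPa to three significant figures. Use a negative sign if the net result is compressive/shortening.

Internal axial forces (sectioning from the free end, tension +): N_BC = 32.3 kN, N_AB = 40.53 kN.
A_BC = 1410 mm².
σ_BC = N_BC/A_BC = 32300/1410 = 22.91 MPa.

22.9 MPa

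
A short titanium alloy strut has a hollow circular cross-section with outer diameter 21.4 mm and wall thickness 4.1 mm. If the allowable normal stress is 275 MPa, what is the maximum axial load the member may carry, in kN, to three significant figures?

A = 222.8 mm².
P_max = σ_allow · A = 275 · 222.8 = 61280 N = 61.28 kN.

61.3 kN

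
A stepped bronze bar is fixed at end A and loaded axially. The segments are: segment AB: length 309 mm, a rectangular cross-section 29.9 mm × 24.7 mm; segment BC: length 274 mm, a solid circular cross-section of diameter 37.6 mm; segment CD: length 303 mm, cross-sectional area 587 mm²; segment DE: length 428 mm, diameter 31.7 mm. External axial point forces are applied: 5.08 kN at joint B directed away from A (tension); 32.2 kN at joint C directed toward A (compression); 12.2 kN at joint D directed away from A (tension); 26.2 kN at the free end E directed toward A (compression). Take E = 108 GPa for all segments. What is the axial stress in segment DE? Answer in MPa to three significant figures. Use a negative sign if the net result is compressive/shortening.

-33.2 MPa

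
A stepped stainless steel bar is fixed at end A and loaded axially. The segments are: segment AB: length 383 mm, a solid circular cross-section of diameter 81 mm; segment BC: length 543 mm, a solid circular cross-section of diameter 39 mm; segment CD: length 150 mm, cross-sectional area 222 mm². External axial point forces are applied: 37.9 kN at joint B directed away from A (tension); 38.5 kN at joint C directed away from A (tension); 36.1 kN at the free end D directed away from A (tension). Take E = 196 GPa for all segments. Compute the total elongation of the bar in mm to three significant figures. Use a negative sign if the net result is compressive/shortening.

0.340 mm

Internal axial forces (sectioning from the free end, tension +): N_CD = 36.1 kN, N_BC = 74.6 kN, N_AB = 112.5 kN.
A_AB = 5153 mm².
A_BC = 1195 mm².
δ_AB = 112500·383/(5153·196000) = 0.04266 mm
δ_BC = 74600·543/(1195·196000) = 0.173 mm
δ_CD = 36100·150/(222·196000) = 0.1244 mm
δ = Σδ_i = 0.3401 mm.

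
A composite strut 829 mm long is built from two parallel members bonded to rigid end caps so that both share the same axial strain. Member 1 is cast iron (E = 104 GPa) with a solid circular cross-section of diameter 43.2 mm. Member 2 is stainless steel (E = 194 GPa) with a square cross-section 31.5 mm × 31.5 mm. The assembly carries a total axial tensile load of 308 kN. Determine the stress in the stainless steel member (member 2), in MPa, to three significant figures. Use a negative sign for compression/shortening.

A_1 = 1466 mm².
A_2 = 992.2 mm².
Equal strain + equilibrium ⇒ each member carries load in proportion to AE: A₁E₁ = 152400000 N, A₂E₂ = 192500000 N, ΣAE = 344900000 N.
σ₂ = P·E₂/ΣAE = 308000·194000/344900000 = 173.2 MPa.

173 MPa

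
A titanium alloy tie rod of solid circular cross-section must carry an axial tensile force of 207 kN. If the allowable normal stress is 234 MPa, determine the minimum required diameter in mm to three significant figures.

Required area A ≥ P/σ_allow = 207000/234 = 884.6 mm².
For a solid circular section, d ≥ √(4A/π) = 33.56 mm.

33.6 mm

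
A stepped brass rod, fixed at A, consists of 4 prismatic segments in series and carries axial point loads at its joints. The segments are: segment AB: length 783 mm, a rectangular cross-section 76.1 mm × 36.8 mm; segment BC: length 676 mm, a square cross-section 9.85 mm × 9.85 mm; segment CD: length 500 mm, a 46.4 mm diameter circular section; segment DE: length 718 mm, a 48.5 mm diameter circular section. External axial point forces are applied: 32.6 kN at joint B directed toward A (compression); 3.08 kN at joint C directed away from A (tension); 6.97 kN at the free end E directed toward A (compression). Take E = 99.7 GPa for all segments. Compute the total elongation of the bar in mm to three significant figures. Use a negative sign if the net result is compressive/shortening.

Internal axial forces (sectioning from the free end, tension +): N_DE = -6.97 kN, N_CD = -6.97 kN, N_BC = -3.89 kN, N_AB = -36.49 kN.
A_AB = 2800 mm².
A_BC = 97.02 mm².
A_CD = 1691 mm².
A_DE = 1847 mm².
δ_AB = -36490·783/(2800·99700) = -0.1023 mm
δ_BC = -3890·676/(97.02·99700) = -0.2718 mm
δ_CD = -6970·500/(1691·99700) = -0.02067 mm
δ_DE = -6970·718/(1847·99700) = -0.02717 mm
δ = Σδ_i = -0.422 mm.

-0.422 mm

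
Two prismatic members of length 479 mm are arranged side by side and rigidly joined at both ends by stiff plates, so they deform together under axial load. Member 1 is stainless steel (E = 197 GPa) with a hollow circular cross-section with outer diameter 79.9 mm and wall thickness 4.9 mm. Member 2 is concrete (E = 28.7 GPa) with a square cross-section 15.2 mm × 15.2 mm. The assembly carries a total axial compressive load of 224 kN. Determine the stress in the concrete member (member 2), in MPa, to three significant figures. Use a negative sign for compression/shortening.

A_1 = 1155 mm².
A_2 = 231 mm².
Equal strain + equilibrium ⇒ each member carries load in proportion to AE: A₁E₁ = 227400000 N, A₂E₂ = 6631000 N, ΣAE = 234100000 N.
σ₂ = P·E₂/ΣAE = -224000·28700/234100000 = -27.46 MPa.

-27.5 MPa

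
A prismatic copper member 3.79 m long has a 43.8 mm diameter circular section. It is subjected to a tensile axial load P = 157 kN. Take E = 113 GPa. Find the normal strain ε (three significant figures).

A = 1507 mm².
σ = N/A = 104.2 MPa; ε = σ/E = 104.2/113000 = 9.221e-04.

9.22e-04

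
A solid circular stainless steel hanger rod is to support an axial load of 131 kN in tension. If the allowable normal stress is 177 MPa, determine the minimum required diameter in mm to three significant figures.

30.7 mm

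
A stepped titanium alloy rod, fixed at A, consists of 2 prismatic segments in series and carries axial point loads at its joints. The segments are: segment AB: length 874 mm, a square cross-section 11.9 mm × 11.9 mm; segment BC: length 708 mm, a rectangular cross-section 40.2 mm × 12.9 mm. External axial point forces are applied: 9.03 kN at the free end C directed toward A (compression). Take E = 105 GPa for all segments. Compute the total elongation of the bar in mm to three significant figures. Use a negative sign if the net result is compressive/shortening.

-0.648 mm

Internal axial forces (sectioning from the free end, tension +): N_BC = -9.03 kN, N_AB = -9.03 kN.
A_AB = 141.6 mm².
A_BC = 518.6 mm².
δ_AB = -9030·874/(141.6·105000) = -0.5308 mm
δ_BC = -9030·708/(518.6·105000) = -0.1174 mm
δ = Σδ_i = -0.6482 mm.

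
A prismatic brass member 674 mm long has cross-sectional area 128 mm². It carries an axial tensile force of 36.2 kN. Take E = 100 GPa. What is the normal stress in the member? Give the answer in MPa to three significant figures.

σ = N/A = 36200/128 = 282.8 MPa.

283 MPa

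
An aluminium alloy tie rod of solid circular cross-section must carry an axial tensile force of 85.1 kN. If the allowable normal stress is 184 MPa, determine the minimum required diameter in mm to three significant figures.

24.3 mm

Required area A ≥ P/σ_allow = 85100/184 = 462.5 mm².
For a solid circular section, d ≥ √(4A/π) = 24.27 mm.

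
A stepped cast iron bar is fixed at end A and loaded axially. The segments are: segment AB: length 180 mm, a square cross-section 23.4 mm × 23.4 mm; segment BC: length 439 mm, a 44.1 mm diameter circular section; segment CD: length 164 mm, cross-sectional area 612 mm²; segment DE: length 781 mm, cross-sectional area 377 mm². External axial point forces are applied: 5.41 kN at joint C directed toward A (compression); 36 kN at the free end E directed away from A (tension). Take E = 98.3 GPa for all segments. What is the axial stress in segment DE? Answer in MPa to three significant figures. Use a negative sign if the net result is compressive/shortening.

Internal axial forces (sectioning from the free end, tension +): N_DE = 36 kN, N_CD = 36 kN, N_BC = 30.59 kN, N_AB = 30.59 kN.
σ_DE = N_DE/A_DE = 36000/377 = 95.49 MPa.

95.5 MPa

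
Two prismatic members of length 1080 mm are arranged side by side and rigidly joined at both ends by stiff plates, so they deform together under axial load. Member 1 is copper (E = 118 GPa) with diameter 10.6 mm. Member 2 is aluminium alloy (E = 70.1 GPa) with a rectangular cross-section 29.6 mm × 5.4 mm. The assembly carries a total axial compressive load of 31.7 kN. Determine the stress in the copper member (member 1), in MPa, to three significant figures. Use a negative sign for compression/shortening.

-173 MPa

A_1 = 88.25 mm².
A_2 = 159.8 mm².
Equal strain + equilibrium ⇒ each member carries load in proportion to AE: A₁E₁ = 10410000 N, A₂E₂ = 11200000 N, ΣAE = 21620000 N.
σ₁ = P·E₁/ΣAE = -31700·118000/21620000 = -173 MPa.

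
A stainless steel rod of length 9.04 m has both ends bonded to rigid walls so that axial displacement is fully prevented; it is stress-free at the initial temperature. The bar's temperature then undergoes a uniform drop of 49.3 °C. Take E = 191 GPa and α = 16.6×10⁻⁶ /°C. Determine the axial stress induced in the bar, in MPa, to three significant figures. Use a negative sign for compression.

156 MPa

Free thermal expansion αLΔT = 16.6e-6 · 9040 · -49.3 = -7.398 mm.
The walls impose strain ε = −(-7.398)/9040 = 8.1838e-04; σ = Eε = 191000 · 8.1838e-04 = 156.3 MPa.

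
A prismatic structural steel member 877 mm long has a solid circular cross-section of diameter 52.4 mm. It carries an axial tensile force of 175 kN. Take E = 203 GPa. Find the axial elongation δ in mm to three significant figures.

A = 2157 mm².
δ_mech = NL/(AE) = 175000·877/(2157·203000) = 0.3506 mm.

0.351 mm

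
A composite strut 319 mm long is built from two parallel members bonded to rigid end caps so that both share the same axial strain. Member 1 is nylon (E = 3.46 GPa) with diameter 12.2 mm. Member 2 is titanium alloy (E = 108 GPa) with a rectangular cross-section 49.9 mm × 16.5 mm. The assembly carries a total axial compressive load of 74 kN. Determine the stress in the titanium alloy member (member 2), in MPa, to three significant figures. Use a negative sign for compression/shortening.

-89.5 MPa

A_1 = 116.9 mm².
A_2 = 823.4 mm².
Equal strain + equilibrium ⇒ each member carries load in proportion to AE: A₁E₁ = 404500 N, A₂E₂ = 88920000 N, ΣAE = 89330000 N.
σ₂ = P·E₂/ΣAE = -74000·108000/89330000 = -89.47 MPa.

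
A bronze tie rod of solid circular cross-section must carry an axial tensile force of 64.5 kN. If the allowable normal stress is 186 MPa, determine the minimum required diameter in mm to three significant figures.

21.0 mm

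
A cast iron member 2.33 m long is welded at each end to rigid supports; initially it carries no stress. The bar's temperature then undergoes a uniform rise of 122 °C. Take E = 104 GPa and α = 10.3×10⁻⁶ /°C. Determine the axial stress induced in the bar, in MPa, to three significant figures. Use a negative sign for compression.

-131 MPa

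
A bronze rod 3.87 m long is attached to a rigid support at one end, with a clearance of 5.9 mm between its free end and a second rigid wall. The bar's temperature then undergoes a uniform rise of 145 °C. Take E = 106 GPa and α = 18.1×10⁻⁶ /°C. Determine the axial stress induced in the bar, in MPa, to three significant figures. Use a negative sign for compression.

Free thermal expansion αLΔT = 18.1e-6 · 3870 · 145 = 10.16 mm.
The walls engage after the gap closes; constrained expansion = 10.16 − 5.9 = 4.257 mm.
The walls impose strain ε = −(4.257)/3870 = -1.1000e-03; σ = Eε = 106000 · -1.1000e-03 = -116.6 MPa.

-117 MPa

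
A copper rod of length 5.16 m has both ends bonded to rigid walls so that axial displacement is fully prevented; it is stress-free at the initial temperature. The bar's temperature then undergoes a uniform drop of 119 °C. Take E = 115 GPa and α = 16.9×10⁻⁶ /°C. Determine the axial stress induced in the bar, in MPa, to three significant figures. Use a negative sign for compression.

Free thermal expansion αLΔT = 16.9e-6 · 5160 · -119 = -10.38 mm.
The walls impose strain ε = −(-10.38)/5160 = 2.0111e-03; σ = Eε = 115000 · 2.0111e-03 = 231.3 MPa.

231 MPa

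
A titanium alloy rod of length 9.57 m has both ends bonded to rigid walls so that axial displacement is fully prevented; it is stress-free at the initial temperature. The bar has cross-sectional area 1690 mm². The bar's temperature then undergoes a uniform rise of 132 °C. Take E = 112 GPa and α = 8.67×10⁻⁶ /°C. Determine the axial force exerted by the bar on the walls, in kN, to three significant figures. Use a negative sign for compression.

-217 kN

Free thermal expansion αLΔT = 8.67e-6 · 9570 · 132 = 10.95 mm.
The walls impose strain ε = −(10.95)/9570 = -1.1444e-03; σ = Eε = 112000 · -1.1444e-03 = -128.2 MPa.
Wall reaction R = σ·A = -128.2·1690 = -216600 N = -216.6 kN.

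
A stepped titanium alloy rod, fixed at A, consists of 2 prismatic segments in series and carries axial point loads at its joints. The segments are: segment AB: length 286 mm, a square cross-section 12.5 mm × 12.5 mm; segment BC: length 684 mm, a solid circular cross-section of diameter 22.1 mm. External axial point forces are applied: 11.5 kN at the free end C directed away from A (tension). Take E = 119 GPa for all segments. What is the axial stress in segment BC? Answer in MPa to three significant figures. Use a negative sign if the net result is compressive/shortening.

Internal axial forces (sectioning from the free end, tension +): N_BC = 11.5 kN, N_AB = 11.5 kN.
A_BC = 383.6 mm².
σ_BC = N_BC/A_BC = 11500/383.6 = 29.98 MPa.

30.0 MPa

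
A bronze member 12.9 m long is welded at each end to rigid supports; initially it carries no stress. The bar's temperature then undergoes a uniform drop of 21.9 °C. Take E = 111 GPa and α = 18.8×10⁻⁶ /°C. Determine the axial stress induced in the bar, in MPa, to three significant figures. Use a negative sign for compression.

Free thermal expansion αLΔT = 18.8e-6 · 12900 · -21.9 = -5.311 mm.
The walls impose strain ε = −(-5.311)/12900 = 4.1172e-04; σ = Eε = 111000 · 4.1172e-04 = 45.7 MPa.

45.7 MPa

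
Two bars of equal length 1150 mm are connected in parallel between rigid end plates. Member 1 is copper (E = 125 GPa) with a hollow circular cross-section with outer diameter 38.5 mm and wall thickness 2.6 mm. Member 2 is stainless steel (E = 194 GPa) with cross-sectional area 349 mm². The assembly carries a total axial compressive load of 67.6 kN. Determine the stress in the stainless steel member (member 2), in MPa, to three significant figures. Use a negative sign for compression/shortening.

-126 MPa

A_1 = 293.2 mm².
Equal strain + equilibrium ⇒ each member carries load in proportion to AE: A₁E₁ = 36650000 N, A₂E₂ = 67710000 N, ΣAE = 104400000 N.
σ₂ = P·E₂/ΣAE = -67600·194000/104400000 = -125.7 MPa.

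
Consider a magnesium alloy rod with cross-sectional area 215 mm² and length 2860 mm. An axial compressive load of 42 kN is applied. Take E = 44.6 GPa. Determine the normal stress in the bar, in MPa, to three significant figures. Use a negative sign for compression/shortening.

σ = N/A = -42000/215 = -195.3 MPa.

-195 MPa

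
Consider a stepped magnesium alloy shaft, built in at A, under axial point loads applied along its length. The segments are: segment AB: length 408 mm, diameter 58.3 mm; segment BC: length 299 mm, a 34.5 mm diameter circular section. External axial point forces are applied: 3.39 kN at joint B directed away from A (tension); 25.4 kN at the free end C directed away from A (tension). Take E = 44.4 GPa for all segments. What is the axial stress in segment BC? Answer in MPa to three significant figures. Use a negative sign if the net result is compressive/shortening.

27.2 MPa

Internal axial forces (sectioning from the free end, tension +): N_BC = 25.4 kN, N_AB = 28.79 kN.
A_BC = 934.8 mm².
σ_BC = N_BC/A_BC = 25400/934.8 = 27.17 MPa.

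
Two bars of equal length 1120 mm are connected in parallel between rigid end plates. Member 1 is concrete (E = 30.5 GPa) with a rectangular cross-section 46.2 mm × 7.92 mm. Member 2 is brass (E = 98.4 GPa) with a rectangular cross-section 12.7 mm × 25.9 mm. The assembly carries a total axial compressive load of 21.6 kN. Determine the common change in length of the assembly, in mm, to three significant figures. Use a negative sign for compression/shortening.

-0.556 mm

A_1 = 365.9 mm².
A_2 = 328.9 mm².
Equal strain + equilibrium ⇒ each member carries load in proportion to AE: A₁E₁ = 11160000 N, A₂E₂ = 32370000 N, ΣAE = 43530000 N.
δ = PL/ΣAE = -21600·1120/43530000 = -0.5558 mm.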